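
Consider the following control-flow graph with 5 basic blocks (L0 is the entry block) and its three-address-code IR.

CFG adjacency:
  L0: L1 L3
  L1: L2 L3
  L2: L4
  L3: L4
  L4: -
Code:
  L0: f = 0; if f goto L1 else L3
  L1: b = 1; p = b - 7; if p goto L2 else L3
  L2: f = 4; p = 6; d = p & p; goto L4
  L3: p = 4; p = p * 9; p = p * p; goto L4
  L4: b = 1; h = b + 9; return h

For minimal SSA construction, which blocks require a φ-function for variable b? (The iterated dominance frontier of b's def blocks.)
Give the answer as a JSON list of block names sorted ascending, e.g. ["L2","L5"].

idom tree: L1←L0 L2←L1 L3←L0 L4←L0
Dom at joins:
  L3: preds {L0,L1}: {L0} ∩ {L0,L1} = {L0}; idom=L0
  L4: preds {L2,L3}: {L0,L1,L2} ∩ {L0,L3} = {L0}; idom=L0

DF derivation:
  L3←L0: walk · to L0
  L3←L1: walk L1 to L0
  L4←L2: walk L2→L1 to L0
  L4←L3: walk L3 to L0
  DF(L0)=∅
  DF(L1)={L3,L4}
  DF(L2)={L4}
  DF(L3)={L4}
  DF(L4)=∅

φ for b: defs {L1,L4}
  DF⁺ = {L3,L4}

Answer: ["L3", "L4"]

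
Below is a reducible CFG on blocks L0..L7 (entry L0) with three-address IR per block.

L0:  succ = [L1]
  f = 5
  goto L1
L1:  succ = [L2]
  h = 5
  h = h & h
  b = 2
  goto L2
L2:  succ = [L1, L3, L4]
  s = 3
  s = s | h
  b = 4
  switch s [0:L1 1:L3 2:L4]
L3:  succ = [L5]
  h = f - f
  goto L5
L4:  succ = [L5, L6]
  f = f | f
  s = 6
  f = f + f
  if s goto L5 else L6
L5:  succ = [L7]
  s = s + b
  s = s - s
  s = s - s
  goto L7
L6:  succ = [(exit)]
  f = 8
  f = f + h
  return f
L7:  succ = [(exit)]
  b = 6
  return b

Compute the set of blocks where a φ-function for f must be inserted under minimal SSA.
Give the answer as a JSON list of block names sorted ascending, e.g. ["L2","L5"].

idom tree: L1←L0 L2←L1 L3←L2 L4←L2 L5←L2 L6←L4 L7←L5
Dom∩ at merges:
  L1: preds {L0,L2}: {L0} ∩ {L0,L1,L2} = {L0}; idom=L0
  L5: preds {L3,L4}: {L0,L1,L2,L3} ∩ {L0,L1,L2,L4} = {L0,L1,L2}; idom=L2

DF walk-up:
  join L1 pred L0: · stop@L0
  join L1 pred L2: L2→L1 stop@L0
  join L5 pred L3: L3 stop@L2
  join L5 pred L4: L4 stop@L2
  L0 → ∅
  L1 → {L1}
  L2 → {L1}
  L3 → {L5}
  L4 → {L5}
  L5 → ∅
  L6 → ∅
  L7 → ∅

φ for f: defs {L0,L4,L6}
  DF⁺ = {L5}

Answer: ["L5"]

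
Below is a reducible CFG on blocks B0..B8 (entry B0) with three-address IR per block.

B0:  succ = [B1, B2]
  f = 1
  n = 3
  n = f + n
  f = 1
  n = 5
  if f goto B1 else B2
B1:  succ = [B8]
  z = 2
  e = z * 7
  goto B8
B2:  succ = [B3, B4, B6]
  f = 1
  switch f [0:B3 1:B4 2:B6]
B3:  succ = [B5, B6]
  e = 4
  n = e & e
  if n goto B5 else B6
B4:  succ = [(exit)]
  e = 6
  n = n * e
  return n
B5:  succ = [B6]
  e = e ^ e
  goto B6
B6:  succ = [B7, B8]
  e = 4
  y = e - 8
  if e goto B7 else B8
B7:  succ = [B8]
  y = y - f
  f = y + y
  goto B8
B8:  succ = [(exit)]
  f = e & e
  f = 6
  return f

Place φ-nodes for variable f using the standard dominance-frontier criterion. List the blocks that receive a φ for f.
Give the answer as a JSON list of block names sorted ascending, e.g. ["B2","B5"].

Answer: ["B8"]

Working:
idom tree: B1←B0 B2←B0 B3←B2 B4←B2 B5←B3 B6←B2 B7←B6 B8←B0
Dom at joins:
  B6: preds {B2,B3,B5}: {B0,B2} ∩ {B0,B2,B3} ∩ {B0,B2,B3,B5} = {B0,B2}; idom=B2
  B8: preds {B1,B6,B7}: {B0,B1} ∩ {B0,B2,B6} ∩ {B0,B2,B6,B7} = {B0}; idom=B0

DF walk-up:
  join B6 pred B2: · stop@B2
  join B6 pred B3: B3 stop@B2
  join B6 pred B5: B5→B3 stop@B2
  join B8 pred B1: B1 stop@B0
  join B8 pred B6: B6→B2 stop@B0
  join B8 pred B7: B7→B6→B2 stop@B0
  B0 → ∅
  B1 → {B8}
  B2 → {B8}
  B3 → {B6}
  B4 → ∅
  B5 → {B6}
  B6 → {B8}
  B7 → {B8}
  B8 → ∅

φ for f: defs {B0,B2,B7,B8}
  DF⁺ = {B8}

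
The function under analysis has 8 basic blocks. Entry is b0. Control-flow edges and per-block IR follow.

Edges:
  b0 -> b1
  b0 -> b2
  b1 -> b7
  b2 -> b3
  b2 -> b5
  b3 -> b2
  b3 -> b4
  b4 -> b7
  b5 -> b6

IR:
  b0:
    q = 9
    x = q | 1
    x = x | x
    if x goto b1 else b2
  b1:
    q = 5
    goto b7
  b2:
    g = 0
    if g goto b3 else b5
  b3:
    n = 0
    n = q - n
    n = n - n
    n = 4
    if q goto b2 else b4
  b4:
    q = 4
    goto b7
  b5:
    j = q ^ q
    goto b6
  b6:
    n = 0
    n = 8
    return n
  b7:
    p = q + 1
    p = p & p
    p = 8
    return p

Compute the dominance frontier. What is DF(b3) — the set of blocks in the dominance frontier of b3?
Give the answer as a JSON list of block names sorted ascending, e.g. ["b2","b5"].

idom tree: b1←b0 b2←b0 b3←b2 b4←b3 b5←b2 b6←b5 b7←b0
Dom at joins:
  b2: preds {b0,b3}: {b0} ∩ {b0,b2,b3} = {b0}; idom=b0
  b7: preds {b1,b4}: {b0,b1} ∩ {b0,b2,b3,b4} = {b0}; idom=b0

DF derivation:
  b2←b0: walk · to b0
  b2←b3: walk b3→b2 to b0
  b7←b1: walk b1 to b0
  b7←b4: walk b4→b3→b2 to b0
  DF(b0)=∅
  DF(b1)={b7}
  DF(b2)={b2,b7}
  DF(b3)={b2,b7}
  DF(b4)={b7}
  DF(b5)=∅
  DF(b6)=∅
  DF(b7)=∅

DF(b3) = ["b2", "b7"]

Answer: ["b2", "b7"]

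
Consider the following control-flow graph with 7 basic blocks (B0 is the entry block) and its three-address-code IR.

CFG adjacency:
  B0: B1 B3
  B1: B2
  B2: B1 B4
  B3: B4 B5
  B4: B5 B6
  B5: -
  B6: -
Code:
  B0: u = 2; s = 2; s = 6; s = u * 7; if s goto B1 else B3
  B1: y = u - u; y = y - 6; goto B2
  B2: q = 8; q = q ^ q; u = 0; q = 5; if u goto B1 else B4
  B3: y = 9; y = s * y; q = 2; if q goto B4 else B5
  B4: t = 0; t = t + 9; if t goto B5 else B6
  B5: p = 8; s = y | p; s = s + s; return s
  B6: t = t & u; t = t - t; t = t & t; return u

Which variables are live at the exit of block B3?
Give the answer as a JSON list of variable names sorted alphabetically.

Block summaries:
  B0: def={s,u} ue=∅
  B1: def={y} ue={u}
  B2: def={q,u} ue=∅
  B3: def={q,y} ue={s}
  B4: def={t} ue=∅
  B5: def={p,s} ue={y}
  B6: def={t} ue={t,u}

Live sets:
  B0: in=∅ out={s,u}
  B1: in={u} out={y}
  B2: in={y} out={u,y}
  B3: in={s,u} out={u,y}
  B4: in={u,y} out={t,u,y}
  B5: in={y} out=∅
  B6: in={t,u} out=∅

live-out(B3) = ["u", "y"]

Answer: ["u", "y"]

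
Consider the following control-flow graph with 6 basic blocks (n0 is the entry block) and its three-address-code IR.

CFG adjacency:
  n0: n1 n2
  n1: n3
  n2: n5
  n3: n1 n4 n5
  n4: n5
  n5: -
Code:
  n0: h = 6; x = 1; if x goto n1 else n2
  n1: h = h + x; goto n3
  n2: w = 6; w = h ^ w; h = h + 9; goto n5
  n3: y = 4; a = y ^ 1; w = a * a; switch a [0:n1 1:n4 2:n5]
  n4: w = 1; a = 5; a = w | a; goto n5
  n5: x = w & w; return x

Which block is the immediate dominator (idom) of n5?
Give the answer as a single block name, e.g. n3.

idom tree: n1←n0 n2←n0 n3←n1 n4←n3 n5←n0
Dom at joins:
  n1: preds {n0,n3}: {n0} ∩ {n0,n1,n3} = {n0}; idom=n0
  n5: preds {n2,n3,n4}: {n0,n2} ∩ {n0,n1,n3} ∩ {n0,n1,n3,n4} = {n0}; idom=n0

idom(n5) = n0

Answer: n0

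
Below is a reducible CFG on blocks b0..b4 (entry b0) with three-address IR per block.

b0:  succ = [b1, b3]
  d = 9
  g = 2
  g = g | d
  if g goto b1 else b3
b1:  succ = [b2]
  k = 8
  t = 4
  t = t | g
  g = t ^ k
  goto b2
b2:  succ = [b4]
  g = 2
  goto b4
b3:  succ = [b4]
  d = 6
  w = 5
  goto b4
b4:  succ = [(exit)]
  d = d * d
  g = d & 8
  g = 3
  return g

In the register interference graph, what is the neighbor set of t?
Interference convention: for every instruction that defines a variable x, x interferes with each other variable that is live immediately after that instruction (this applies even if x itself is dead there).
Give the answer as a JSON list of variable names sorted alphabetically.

Block summaries:
  b0: def={d,g} ue=∅
  b1: def={g,k,t} ue={g}
  b2: def={g} ue=∅
  b3: def={d,w} ue=∅
  b4: def={d,g} ue={d}

Live sets:
  b0 li=∅ lo={d,g}
  b1 li={d,g} lo={d}
  b2 li={d} lo={d}
  b3 li=∅ lo={d}
  b4 li={d} lo=∅

Interference:
  d — {g,k,t,w}
  g — {d,k,t}
  k — {d,g,t}
  t — {d,g,k}
  w — {d}

N(t) = ["d", "g", "k"]

Answer: ["d", "g", "k"]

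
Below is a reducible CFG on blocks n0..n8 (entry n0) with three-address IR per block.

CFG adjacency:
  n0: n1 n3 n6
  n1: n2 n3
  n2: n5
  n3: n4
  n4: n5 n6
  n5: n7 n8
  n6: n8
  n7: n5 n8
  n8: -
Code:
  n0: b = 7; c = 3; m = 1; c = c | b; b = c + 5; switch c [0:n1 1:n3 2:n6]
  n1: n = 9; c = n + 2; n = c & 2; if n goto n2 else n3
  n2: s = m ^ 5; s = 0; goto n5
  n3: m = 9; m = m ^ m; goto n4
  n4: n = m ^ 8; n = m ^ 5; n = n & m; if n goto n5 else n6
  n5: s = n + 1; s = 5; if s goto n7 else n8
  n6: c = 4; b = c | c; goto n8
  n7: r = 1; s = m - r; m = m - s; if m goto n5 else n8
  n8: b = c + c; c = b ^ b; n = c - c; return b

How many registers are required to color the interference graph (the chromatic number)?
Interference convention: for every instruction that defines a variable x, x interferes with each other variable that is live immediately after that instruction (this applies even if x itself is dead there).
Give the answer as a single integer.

Answer: 4

Derivation:
Block summaries:
  n0: {b,c,m} / ∅
  n1: {c,n} / ∅
  n2: {s} / {m}
  n3: {m} / ∅
  n4: {n} / {m}
  n5: {s} / {n}
  n6: {b,c} / ∅
  n7: {m,r,s} / {m}
  n8: {b,c,n} / {c}

Live sets:
  live n0: ∅→{c,m}
  live n1: {m}→{c,m,n}
  live n2: {c,m,n}→{c,m,n}
  live n3: {c}→{c,m}
  live n4: {c,m}→{c,m,n}
  live n5: {c,m,n}→{c,m,n}
  live n6: ∅→{c}
  live n7: {c,m,n}→{c,m,n}
  live n8: {c}→∅

Interference:
  b — {c,m,n}
  c — {b,m,n,r,s}
  m — {b,c,n,r,s}
  n — {b,c,m,r,s}
  r — {c,m,n}
  s — {c,m,n}

Chromatic number:
  {b,c,m,n} pairwise interfere (4-clique) ⇒ χ ≥ 4
  4-colouring: c0={c}  c1={m}  c2={n}  c3={b,r,s}
  χ = 4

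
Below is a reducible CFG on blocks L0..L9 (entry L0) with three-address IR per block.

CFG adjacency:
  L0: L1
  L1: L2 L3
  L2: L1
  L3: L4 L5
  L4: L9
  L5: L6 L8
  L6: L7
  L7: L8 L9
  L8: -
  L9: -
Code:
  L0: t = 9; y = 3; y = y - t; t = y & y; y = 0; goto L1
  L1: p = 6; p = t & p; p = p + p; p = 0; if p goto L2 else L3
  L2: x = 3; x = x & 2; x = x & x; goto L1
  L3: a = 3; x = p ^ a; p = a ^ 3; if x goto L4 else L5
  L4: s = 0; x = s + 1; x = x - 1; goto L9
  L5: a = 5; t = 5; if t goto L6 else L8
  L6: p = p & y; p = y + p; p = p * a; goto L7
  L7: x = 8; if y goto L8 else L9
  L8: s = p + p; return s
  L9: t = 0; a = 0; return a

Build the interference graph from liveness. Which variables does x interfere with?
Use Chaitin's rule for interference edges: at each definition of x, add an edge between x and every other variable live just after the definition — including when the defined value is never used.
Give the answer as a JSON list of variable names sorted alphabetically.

Per-block:
  L0 def {t,y} use ∅
  L1 def {p} use {t}
  L2 def {x} use ∅
  L3 def {a,p,x} use {p}
  L4 def {s,x} use ∅
  L5 def {a,t} use ∅
  L6 def {p} use {a,p,y}
  L7 def {x} use {y}
  L8 def {s} use {p}
  L9 def {a,t} use ∅

Live sets:
  live L0: ∅→{t,y}
  live L1: {t,y}→{p,t,y}
  live L2: {t,y}→{t,y}
  live L3: {p,y}→{p,y}
  live L4: ∅→∅
  live L5: {p,y}→{a,p,y}
  live L6: {a,p,y}→{p,y}
  live L7: {p,y}→{p}
  live L8: {p}→∅
  live L9: ∅→∅

Conflict graph:
  a — {p,t,x,y}
  p — {a,t,x,y}
  s — ∅
  t — {a,p,x,y}
  x — {a,p,t,y}
  y — {a,p,t,x}

N(x) = ["a", "p", "t", "y"]

Answer: ["a", "p", "t", "y"]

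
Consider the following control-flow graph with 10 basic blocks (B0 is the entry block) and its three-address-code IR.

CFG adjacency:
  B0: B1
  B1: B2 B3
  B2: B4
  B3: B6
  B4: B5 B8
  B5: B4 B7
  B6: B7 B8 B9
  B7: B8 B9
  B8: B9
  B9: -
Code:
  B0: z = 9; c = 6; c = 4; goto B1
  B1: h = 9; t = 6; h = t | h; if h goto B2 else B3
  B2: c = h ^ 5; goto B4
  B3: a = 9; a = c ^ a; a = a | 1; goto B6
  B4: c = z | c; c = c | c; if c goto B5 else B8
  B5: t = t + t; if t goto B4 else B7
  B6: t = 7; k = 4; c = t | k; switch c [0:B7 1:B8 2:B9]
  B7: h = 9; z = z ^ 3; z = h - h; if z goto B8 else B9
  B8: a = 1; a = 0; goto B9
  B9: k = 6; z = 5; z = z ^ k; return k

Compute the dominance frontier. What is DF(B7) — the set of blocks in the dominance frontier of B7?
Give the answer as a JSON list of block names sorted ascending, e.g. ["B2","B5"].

idom tree: B1←B0 B2←B1 B3←B1 B4←B2 B5←B4 B6←B3 B7←B1 B8←B1 B9←B1
Dom∩ at merges:
  B4: preds {B2,B5}: {B0,B1,B2} ∩ {B0,B1,B2,B4,B5} = {B0,B1,B2}; idom=B2
  B7: preds {B5,B6}: {B0,B1,B2,B4,B5} ∩ {B0,B1,B3,B6} = {B0,B1}; idom=B1
  B8: preds {B4,B6,B7}: {B0,B1,B2,B4} ∩ {B0,B1,B3,B6} ∩ {B0,B1,B7} = {B0,B1}; idom=B1
  B9: preds {B6,B7,B8}: {B0,B1,B3,B6} ∩ {B0,B1,B7} ∩ {B0,B1,B8} = {B0,B1}; idom=B1

DF walk-up:
  join B4 pred B2: · stop@B2
  join B4 pred B5: B5→B4 stop@B2
  join B7 pred B5: B5→B4→B2 stop@B1
  join B7 pred B6: B6→B3 stop@B1
  join B8 pred B4: B4→B2 stop@B1
  join B8 pred B6: B6→B3 stop@B1
  join B8 pred B7: B7 stop@B1
  join B9 pred B6: B6→B3 stop@B1
  join B9 pred B7: B7 stop@B1
  join B9 pred B8: B8 stop@B1
  B0: DF=∅
  B1: DF=∅
  B2: DF={B7,B8}
  B3: DF={B7,B8,B9}
  B4: DF={B4,B7,B8}
  B5: DF={B4,B7}
  B6: DF={B7,B8,B9}
  B7: DF={B8,B9}
  B8: DF={B9}
  B9: DF=∅

DF(B7) = ["B8", "B9"]

Answer: ["B8", "B9"]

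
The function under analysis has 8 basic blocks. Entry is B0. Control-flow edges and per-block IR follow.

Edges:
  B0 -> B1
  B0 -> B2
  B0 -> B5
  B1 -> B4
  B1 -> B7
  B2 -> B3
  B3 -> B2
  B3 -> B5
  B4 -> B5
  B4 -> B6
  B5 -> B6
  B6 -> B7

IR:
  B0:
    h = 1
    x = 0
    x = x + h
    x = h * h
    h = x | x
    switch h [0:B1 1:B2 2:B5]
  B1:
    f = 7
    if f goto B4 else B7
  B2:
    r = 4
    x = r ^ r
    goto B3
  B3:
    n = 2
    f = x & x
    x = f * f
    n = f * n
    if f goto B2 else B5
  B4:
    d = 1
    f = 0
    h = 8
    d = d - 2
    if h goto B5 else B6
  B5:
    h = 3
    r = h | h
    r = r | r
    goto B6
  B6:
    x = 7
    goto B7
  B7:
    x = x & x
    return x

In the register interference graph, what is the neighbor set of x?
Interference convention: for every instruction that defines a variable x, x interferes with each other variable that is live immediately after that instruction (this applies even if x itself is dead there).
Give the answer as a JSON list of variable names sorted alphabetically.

def/use:
  B0: def={h,x} ue=∅
  B1: def={f} ue=∅
  B2: def={r,x} ue=∅
  B3: def={f,n,x} ue={x}
  B4: def={d,f,h} ue=∅
  B5: def={h,r} ue=∅
  B6: def={x} ue=∅
  B7: def={x} ue={x}

Liveness:
  live B0: ∅→{x}
  live B1: {x}→{x}
  live B2: ∅→{x}
  live B3: {x}→∅
  live B4: ∅→∅
  live B5: ∅→∅
  live B6: ∅→{x}
  live B7: {x}→∅

Interfere edges:
  d — {f,h}
  f — {d,n,x}
  h — {d,x}
  n — {f,x}
  r — ∅
  x — {f,h,n}

N(x) = ["f", "h", "n"]

Answer: ["f", "h", "n"]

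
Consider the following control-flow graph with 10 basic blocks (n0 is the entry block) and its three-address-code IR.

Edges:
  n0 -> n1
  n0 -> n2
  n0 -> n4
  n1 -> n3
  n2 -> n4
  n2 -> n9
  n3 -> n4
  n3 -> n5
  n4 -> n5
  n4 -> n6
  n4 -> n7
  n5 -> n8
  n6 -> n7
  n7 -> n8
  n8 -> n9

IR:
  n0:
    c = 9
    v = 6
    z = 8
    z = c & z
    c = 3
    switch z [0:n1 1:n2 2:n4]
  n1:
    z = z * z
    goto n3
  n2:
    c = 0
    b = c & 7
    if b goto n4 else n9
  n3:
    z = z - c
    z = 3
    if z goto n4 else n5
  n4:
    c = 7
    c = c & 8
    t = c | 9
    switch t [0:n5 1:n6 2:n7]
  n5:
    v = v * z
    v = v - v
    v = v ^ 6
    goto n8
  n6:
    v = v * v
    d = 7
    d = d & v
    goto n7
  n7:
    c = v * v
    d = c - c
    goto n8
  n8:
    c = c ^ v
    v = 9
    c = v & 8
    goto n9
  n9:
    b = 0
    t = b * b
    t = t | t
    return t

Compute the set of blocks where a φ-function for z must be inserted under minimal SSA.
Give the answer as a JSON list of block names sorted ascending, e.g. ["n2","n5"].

Answer: ["n4", "n5", "n8", "n9"]

Analysis:
idom tree: n1←n0 n2←n0 n3←n1 n4←n0 n5←n0 n6←n4 n7←n4 n8←n0 n9←n0
Dom∩ at merges:
  n4: preds {n0,n2,n3}: {n0} ∩ {n0,n2} ∩ {n0,n1,n3} = {n0}; idom=n0
  n5: preds {n3,n4}: {n0,n1,n3} ∩ {n0,n4} = {n0}; idom=n0
  n7: preds {n4,n6}: {n0,n4} ∩ {n0,n4,n6} = {n0,n4}; idom=n4
  n8: preds {n5,n7}: {n0,n5} ∩ {n0,n4,n7} = {n0}; idom=n0
  n9: preds {n2,n8}: {n0,n2} ∩ {n0,n8} = {n0}; idom=n0

DF walk-up:
  n4←n0: walk · to n0
  n4←n2: walk n2 to n0
  n4←n3: walk n3→n1 to n0
  n5←n3: walk n3→n1 to n0
  n5←n4: walk n4 to n0
  n7←n4: walk · to n4
  n7←n6: walk n6 to n4
  n8←n5: walk n5 to n0
  n8←n7: walk n7→n4 to n0
  n9←n2: walk n2 to n0
  n9←n8: walk n8 to n0
  n0: DF=∅
  n1: DF={n4,n5}
  n2: DF={n4,n9}
  n3: DF={n4,n5}
  n4: DF={n5,n8}
  n5: DF={n8}
  n6: DF={n7}
  n7: DF={n8}
  n8: DF={n9}
  n9: DF=∅

φ for z: defs {n0,n1,n3}
  DF⁺ = {n4,n5,n8,n9}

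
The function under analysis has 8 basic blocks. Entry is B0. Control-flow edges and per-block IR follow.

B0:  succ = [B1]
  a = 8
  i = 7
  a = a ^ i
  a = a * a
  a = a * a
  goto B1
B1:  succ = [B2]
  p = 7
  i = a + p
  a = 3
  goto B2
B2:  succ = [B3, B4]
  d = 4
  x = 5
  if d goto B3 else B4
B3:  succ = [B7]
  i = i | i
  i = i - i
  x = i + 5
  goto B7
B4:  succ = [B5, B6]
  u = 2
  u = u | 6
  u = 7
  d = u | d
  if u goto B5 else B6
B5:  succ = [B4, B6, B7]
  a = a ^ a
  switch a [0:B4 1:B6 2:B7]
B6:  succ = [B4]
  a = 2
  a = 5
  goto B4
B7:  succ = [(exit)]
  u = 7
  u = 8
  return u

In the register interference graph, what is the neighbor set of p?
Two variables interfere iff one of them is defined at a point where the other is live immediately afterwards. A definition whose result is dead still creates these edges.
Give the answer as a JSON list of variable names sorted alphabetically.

Block summaries:
  B0: def={a,i} ue=∅
  B1: def={a,i,p} ue={a}
  B2: def={d,x} ue=∅
  B3: def={i,x} ue={i}
  B4: def={d,u} ue={d}
  B5: def={a} ue={a}
  B6: def={a} ue=∅
  B7: def={u} ue=∅

Backward fixpoint:
  live B0: ∅→{a}
  live B1: {a}→{a,i}
  live B2: {a,i}→{a,d,i}
  live B3: {i}→∅
  live B4: {a,d}→{a,d}
  live B5: {a,d}→{a,d}
  live B6: {d}→{a,d}
  live B7: ∅→∅

Conflict graph:
  a — {d,i,p,u,x}
  d — {a,i,u,x}
  i — {a,d,x}
  p — {a}
  u — {a,d}
  x — {a,d,i}

N(p) = ["a"]

Answer: ["a"]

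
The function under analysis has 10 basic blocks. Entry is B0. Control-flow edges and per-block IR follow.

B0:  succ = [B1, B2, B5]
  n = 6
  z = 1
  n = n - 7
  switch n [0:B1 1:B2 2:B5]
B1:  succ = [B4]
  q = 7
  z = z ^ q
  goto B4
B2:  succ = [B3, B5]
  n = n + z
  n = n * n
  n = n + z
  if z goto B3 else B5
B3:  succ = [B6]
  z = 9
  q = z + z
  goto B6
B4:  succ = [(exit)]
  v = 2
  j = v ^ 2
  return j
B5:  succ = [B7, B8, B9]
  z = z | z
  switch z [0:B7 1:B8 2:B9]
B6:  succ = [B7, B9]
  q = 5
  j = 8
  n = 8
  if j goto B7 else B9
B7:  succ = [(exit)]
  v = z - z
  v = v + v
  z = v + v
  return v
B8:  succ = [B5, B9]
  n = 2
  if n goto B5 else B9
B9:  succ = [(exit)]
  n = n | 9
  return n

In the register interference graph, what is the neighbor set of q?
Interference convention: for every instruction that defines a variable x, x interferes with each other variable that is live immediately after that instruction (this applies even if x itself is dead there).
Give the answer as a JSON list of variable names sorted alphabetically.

Per-block:
  B0: {n,z} / ∅
  B1: {q,z} / {z}
  B2: {n} / {n,z}
  B3: {q,z} / ∅
  B4: {j,v} / ∅
  B5: {z} / {z}
  B6: {j,n,q} / ∅
  B7: {v,z} / {z}
  B8: {n} / ∅
  B9: {n} / {n}

Live sets:
  live B0: ∅→{n,z}
  live B1: {z}→∅
  live B2: {n,z}→{n,z}
  live B3: ∅→{z}
  live B4: ∅→∅
  live B5: {n,z}→{n,z}
  live B6: {z}→{n,z}
  live B7: {z}→∅
  live B8: {z}→{n,z}
  live B9: {n}→∅

Interference:
  j: {n,z}
  n: {j,z}
  q: {z}
  v: {z}
  z: {j,n,q,v}

N(q) = ["z"]

Answer: ["z"]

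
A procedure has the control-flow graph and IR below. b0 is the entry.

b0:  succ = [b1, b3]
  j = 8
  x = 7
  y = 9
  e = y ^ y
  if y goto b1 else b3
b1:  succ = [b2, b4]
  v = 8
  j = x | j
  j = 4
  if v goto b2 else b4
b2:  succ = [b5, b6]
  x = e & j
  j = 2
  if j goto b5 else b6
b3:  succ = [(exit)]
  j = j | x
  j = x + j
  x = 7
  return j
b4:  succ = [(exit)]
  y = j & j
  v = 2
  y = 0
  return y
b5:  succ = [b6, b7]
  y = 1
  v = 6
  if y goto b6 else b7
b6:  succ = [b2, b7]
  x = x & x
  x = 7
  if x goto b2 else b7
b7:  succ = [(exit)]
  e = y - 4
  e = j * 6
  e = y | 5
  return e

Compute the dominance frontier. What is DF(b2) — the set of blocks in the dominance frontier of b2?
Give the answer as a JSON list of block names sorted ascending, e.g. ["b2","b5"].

Answer: ["b2"]

Working:
idom tree: b1←b0 b2←b1 b3←b0 b4←b1 b5←b2 b6←b2 b7←b2
Dom at joins:
  b2: preds {b1,b6}: {b0,b1} ∩ {b0,b1,b2,b6} = {b0,b1}; idom=b1
  b6: preds {b2,b5}: {b0,b1,b2} ∩ {b0,b1,b2,b5} = {b0,b1,b2}; idom=b2
  b7: preds {b5,b6}: {b0,b1,b2,b5} ∩ {b0,b1,b2,b6} = {b0,b1,b2}; idom=b2

Frontier:
  join b2 pred b1: · stop@b1
  join b2 pred b6: b6→b2 stop@b1
  join b6 pred b2: · stop@b2
  join b6 pred b5: b5 stop@b2
  join b7 pred b5: b5 stop@b2
  join b7 pred b6: b6 stop@b2
  DF(b0)=∅
  DF(b1)=∅
  DF(b2)={b2}
  DF(b3)=∅
  DF(b4)=∅
  DF(b5)={b6,b7}
  DF(b6)={b2,b7}
  DF(b7)=∅

DF(b2) = ["b2"]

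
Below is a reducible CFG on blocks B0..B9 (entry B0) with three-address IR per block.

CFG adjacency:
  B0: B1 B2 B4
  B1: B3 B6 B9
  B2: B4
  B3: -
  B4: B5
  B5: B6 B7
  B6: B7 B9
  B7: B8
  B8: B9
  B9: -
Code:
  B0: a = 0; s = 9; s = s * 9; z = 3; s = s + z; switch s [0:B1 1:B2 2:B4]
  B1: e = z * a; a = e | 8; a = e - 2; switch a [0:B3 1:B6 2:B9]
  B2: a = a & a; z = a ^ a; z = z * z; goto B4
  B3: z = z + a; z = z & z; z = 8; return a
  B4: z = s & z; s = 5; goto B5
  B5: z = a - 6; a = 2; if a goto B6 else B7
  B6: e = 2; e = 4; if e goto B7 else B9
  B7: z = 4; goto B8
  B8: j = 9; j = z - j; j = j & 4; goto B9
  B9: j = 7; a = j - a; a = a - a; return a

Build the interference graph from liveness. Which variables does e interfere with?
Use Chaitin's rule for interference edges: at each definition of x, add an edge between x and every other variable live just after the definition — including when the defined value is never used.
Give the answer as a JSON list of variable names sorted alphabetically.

Block summaries:
  B0: {a,s,z} / ∅
  B1: {a,e} / {a,z}
  B2: {a,z} / {a}
  B3: {z} / {a,z}
  B4: {s,z} / {s,z}
  B5: {a,z} / {a}
  B6: {e} / ∅
  B7: {z} / ∅
  B8: {j} / {z}
  B9: {a,j} / {a}

Liveness:
  B0: in=∅ out={a,s,z}
  B1: in={a,z} out={a,z}
  B2: in={a,s} out={a,s,z}
  B3: in={a,z} out=∅
  B4: in={a,s,z} out={a}
  B5: in={a} out={a}
  B6: in={a} out={a}
  B7: in={a} out={a,z}
  B8: in={a,z} out={a}
  B9: in={a} out=∅

Conflict graph:
  a: {e,j,s,z}
  e: {a,z}
  j: {a,z}
  s: {a,z}
  z: {a,e,j,s}

N(e) = ["a", "z"]

Answer: ["a", "z"]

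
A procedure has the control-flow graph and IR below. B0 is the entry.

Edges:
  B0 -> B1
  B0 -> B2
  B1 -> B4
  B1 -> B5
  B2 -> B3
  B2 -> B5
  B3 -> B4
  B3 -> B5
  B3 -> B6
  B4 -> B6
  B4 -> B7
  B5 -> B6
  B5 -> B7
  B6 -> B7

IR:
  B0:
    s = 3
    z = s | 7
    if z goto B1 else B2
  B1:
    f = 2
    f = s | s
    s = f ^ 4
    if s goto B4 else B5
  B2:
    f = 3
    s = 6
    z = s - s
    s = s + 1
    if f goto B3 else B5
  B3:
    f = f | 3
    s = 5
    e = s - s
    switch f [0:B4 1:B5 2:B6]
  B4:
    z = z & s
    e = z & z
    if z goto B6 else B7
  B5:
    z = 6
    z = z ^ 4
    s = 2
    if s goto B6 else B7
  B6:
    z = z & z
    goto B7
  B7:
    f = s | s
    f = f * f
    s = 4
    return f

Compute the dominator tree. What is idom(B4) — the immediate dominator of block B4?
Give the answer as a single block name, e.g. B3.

idom tree: B1←B0 B2←B0 B3←B2 B4←B0 B5←B0 B6←B0 B7←B0
Join-block Dom:
  B4: preds {B1,B3}: {B0,B1} ∩ {B0,B2,B3} = {B0}; idom=B0
  B5: preds {B1,B2,B3}: {B0,B1} ∩ {B0,B2} ∩ {B0,B2,B3} = {B0}; idom=B0
  B6: preds {B3,B4,B5}: {B0,B2,B3} ∩ {B0,B4} ∩ {B0,B5} = {B0}; idom=B0
  B7: preds {B4,B5,B6}: {B0,B4} ∩ {B0,B5} ∩ {B0,B6} = {B0}; idom=B0

idom(B4) = B0

Answer: B0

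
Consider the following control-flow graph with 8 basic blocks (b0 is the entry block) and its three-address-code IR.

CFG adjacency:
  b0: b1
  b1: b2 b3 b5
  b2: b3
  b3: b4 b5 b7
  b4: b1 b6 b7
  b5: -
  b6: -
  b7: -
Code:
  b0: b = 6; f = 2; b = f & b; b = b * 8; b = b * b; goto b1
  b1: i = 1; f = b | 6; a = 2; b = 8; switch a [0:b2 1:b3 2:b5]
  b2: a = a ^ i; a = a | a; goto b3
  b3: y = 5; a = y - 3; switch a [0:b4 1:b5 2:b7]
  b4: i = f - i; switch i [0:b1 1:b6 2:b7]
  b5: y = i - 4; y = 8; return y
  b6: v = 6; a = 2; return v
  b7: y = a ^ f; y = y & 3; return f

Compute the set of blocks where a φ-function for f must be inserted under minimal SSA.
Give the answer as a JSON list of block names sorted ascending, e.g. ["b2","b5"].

Answer: ["b1"]

Analysis:
idom tree: b1←b0 b2←b1 b3←b1 b4←b3 b5←b1 b6←b4 b7←b3
Join-block Dom:
  b1: preds {b0,b4}: {b0} ∩ {b0,b1,b3,b4} = {b0}; idom=b0
  b3: preds {b1,b2}: {b0,b1} ∩ {b0,b1,b2} = {b0,b1}; idom=b1
  b5: preds {b1,b3}: {b0,b1} ∩ {b0,b1,b3} = {b0,b1}; idom=b1
  b7: preds {b3,b4}: {b0,b1,b3} ∩ {b0,b1,b3,b4} = {b0,b1,b3}; idom=b3

DF derivation:
  join b1 pred b0: · stop@b0
  join b1 pred b4: b4→b3→b1 stop@b0
  join b3 pred b1: · stop@b1
  join b3 pred b2: b2 stop@b1
  join b5 pred b1: · stop@b1
  join b5 pred b3: b3 stop@b1
  join b7 pred b3: · stop@b3
  join b7 pred b4: b4 stop@b3
  DF(b0)=∅
  DF(b1)={b1}
  DF(b2)={b3}
  DF(b3)={b1,b5}
  DF(b4)={b1,b7}
  DF(b5)=∅
  DF(b6)=∅
  DF(b7)=∅

φ for f: defs {b0,b1}
  DF⁺ = {b1}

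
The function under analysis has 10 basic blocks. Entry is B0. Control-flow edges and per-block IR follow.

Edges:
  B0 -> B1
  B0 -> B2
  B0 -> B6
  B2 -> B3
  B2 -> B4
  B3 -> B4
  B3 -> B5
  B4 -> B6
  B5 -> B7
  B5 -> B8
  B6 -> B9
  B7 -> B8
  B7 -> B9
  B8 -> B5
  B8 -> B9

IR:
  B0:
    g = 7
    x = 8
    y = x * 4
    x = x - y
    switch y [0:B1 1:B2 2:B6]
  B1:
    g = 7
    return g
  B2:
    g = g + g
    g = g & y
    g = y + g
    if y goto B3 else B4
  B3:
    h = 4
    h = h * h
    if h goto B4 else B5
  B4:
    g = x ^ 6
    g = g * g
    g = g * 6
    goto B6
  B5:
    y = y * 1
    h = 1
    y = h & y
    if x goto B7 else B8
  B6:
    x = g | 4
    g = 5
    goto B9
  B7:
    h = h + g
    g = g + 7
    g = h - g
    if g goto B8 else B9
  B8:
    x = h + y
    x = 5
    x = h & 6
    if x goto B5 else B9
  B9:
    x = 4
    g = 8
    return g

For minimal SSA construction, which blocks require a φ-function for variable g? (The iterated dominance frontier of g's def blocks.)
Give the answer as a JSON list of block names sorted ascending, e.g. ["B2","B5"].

idom tree: B1←B0 B2←B0 B3←B2 B4←B2 B5←B3 B6←B0 B7←B5 B8←B5 B9←B0
Join-block Dom:
  B4: preds {B2,B3}: {B0,B2} ∩ {B0,B2,B3} = {B0,B2}; idom=B2
  B5: preds {B3,B8}: {B0,B2,B3} ∩ {B0,B2,B3,B5,B8} = {B0,B2,B3}; idom=B3
  B6: preds {B0,B4}: {B0} ∩ {B0,B2,B4} = {B0}; idom=B0
  B8: preds {B5,B7}: {B0,B2,B3,B5} ∩ {B0,B2,B3,B5,B7} = {B0,B2,B3,B5}; idom=B5
  B9: preds {B6,B7,B8}: {B0,B6} ∩ {B0,B2,B3,B5,B7} ∩ {B0,B2,B3,B5,B8} = {B0}; idom=B0

Frontier:
  B4←B2: walk · to B2
  B4←B3: walk B3 to B2
  B5←B3: walk · to B3
  B5←B8: walk B8→B5 to B3
  B6←B0: walk · to B0
  B6←B4: walk B4→B2 to B0
  B8←B5: walk · to B5
  B8←B7: walk B7 to B5
  B9←B6: walk B6 to B0
  B9←B7: walk B7→B5→B3→B2 to B0
  B9←B8: walk B8→B5→B3→B2 to B0
  B0 → ∅
  B1 → ∅
  B2 → {B6,B9}
  B3 → {B4,B9}
  B4 → {B6}
  B5 → {B5,B9}
  B6 → {B9}
  B7 → {B8,B9}
  B8 → {B5,B9}
  B9 → ∅

φ for g: defs {B0,B1,B2,B4,B6,B7,B9}
  DF⁺ = {B5,B6,B8,B9}

Answer: ["B5", "B6", "B8", "B9"]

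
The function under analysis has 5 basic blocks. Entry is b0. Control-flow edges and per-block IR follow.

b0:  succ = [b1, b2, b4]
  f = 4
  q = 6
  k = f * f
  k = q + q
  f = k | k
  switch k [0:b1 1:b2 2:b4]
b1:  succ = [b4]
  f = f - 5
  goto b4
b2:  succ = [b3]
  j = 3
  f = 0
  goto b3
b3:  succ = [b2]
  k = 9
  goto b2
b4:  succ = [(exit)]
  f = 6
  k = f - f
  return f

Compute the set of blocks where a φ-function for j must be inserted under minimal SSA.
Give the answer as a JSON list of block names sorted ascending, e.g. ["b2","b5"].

Answer: ["b2"]

Derivation:
idom tree: b1←b0 b2←b0 b3←b2 b4←b0
Dom at joins:
  b2: preds {b0,b3}: {b0} ∩ {b0,b2,b3} = {b0}; idom=b0
  b4: preds {b0,b1}: {b0} ∩ {b0,b1} = {b0}; idom=b0

DF walk-up:
  b2←b0: walk · to b0
  b2←b3: walk b3→b2 to b0
  b4←b0: walk · to b0
  b4←b1: walk b1 to b0
  DF(b0)=∅
  DF(b1)={b4}
  DF(b2)={b2}
  DF(b3)={b2}
  DF(b4)=∅

φ for j: defs {b2}
  DF⁺ = {b2}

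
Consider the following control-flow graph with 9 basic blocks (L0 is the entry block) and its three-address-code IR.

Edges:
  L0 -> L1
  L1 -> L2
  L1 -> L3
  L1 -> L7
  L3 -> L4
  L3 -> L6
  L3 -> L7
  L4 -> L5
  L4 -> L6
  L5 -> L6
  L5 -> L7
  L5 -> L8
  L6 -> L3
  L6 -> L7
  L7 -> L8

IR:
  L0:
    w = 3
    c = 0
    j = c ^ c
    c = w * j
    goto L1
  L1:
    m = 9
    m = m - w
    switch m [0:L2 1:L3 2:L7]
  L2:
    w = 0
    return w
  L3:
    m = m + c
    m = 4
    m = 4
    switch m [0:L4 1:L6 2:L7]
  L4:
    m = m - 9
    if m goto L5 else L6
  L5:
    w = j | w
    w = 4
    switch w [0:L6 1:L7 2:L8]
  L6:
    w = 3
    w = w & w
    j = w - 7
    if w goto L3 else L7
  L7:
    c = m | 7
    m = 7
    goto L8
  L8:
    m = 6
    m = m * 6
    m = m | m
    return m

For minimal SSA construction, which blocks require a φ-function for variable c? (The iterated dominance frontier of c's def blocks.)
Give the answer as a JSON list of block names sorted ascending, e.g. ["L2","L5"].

idom tree: L1←L0 L2←L1 L3←L1 L4←L3 L5←L4 L6←L3 L7←L1 L8←L1
Dom at joins:
  L3: preds {L1,L6}: {L0,L1} ∩ {L0,L1,L3,L6} = {L0,L1}; idom=L1
  L6: preds {L3,L4,L5}: {L0,L1,L3} ∩ {L0,L1,L3,L4} ∩ {L0,L1,L3,L4,L5} = {L0,L1,L3}; idom=L3
  L7: preds {L1,L3,L5,L6}: {L0,L1} ∩ {L0,L1,L3} ∩ {L0,L1,L3,L4,L5} ∩ {L0,L1,L3,L6} = {L0,L1}; idom=L1
  L8: preds {L5,L7}: {L0,L1,L3,L4,L5} ∩ {L0,L1,L7} = {L0,L1}; idom=L1

DF derivation:
  L3←L1: walk · to L1
  L3←L6: walk L6→L3 to L1
  L6←L3: walk · to L3
  L6←L4: walk L4 to L3
  L6←L5: walk L5→L4 to L3
  L7←L1: walk · to L1
  L7←L3: walk L3 to L1
  L7←L5: walk L5→L4→L3 to L1
  L7←L6: walk L6→L3 to L1
  L8←L5: walk L5→L4→L3 to L1
  L8←L7: walk L7 to L1
  DF(L0)=∅
  DF(L1)=∅
  DF(L2)=∅
  DF(L3)={L3,L7,L8}
  DF(L4)={L6,L7,L8}
  DF(L5)={L6,L7,L8}
  DF(L6)={L3,L7}
  DF(L7)={L8}
  DF(L8)=∅

φ for c: defs {L0,L7}
  DF⁺ = {L8}

Answer: ["L8"]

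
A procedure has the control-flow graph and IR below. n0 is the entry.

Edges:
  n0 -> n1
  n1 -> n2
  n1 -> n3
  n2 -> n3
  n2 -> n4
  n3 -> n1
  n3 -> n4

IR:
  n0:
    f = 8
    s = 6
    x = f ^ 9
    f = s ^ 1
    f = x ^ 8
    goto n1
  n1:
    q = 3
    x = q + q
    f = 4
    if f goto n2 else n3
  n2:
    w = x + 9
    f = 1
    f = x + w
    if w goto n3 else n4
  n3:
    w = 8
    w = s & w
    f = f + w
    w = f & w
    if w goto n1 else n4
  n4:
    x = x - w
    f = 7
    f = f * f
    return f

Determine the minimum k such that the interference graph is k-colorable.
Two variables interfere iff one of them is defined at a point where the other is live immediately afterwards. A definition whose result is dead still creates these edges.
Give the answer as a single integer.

Answer: 4

Derivation:
def/use:
  n0: {f,s,x} / ∅
  n1: {f,q,x} / ∅
  n2: {f,w} / {x}
  n3: {f,w} / {f,s}
  n4: {f,x} / {w,x}

Liveness:
  n0: in=∅ out={s}
  n1: in={s} out={f,s,x}
  n2: in={s,x} out={f,s,w,x}
  n3: in={f,s,x} out={s,w,x}
  n4: in={w,x} out=∅

Interfere edges:
  f: {s,w,x}
  q: {s}
  s: {f,q,w,x}
  w: {f,s,x}
  x: {f,s,w}

Registers:
  lower bound: {f,s,w,x} mutually conflict ⇒ χ ≥ 4
  assign f→r1 q→r1 s→r0 w→r2 x→r3 — no edge inside a register ⇒ χ ≤ 4
  χ = 4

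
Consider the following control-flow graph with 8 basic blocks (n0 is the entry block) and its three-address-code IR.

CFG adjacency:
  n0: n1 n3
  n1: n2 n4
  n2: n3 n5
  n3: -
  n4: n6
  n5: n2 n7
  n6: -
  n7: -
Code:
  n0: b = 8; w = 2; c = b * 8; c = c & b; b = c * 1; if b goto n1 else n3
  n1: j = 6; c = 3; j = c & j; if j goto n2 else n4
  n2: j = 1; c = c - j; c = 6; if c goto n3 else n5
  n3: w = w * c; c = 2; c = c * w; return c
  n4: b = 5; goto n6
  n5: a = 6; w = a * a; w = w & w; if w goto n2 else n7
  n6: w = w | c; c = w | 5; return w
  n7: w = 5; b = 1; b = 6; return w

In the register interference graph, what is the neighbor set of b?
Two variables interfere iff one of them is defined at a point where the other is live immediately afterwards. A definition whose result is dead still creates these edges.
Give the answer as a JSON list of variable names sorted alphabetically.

Answer: ["c", "w"]

Working:
Per-block:
  n0: {b,c,w} / ∅
  n1: {c,j} / ∅
  n2: {c,j} / {c}
  n3: {c,w} / {c,w}
  n4: {b} / ∅
  n5: {a,w} / ∅
  n6: {c,w} / {c,w}
  n7: {b,w} / ∅

Backward fixpoint:
  n0 li=∅ lo={c,w}
  n1 li={w} lo={c,w}
  n2 li={c,w} lo={c,w}
  n3 li={c,w} lo=∅
  n4 li={c,w} lo={c,w}
  n5 li={c} lo={c,w}
  n6 li={c,w} lo=∅
  n7 li=∅ lo=∅

Interfere edges:
  a: {c}
  b: {c,w}
  c: {a,b,j,w}
  j: {c,w}
  w: {b,c,j}

N(b) = ["c", "w"]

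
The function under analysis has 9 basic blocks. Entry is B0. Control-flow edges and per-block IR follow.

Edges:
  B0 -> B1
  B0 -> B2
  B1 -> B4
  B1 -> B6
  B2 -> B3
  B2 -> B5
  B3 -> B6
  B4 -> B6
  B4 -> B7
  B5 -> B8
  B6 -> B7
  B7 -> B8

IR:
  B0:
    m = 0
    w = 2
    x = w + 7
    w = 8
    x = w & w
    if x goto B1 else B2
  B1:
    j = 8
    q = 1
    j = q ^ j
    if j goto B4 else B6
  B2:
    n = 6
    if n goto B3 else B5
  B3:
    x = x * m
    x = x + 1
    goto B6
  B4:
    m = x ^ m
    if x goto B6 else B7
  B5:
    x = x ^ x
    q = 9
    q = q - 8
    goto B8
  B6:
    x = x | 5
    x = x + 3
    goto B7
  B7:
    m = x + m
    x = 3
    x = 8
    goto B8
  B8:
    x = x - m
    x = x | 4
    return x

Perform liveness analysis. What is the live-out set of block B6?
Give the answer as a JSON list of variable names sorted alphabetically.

Answer: ["m", "x"]

Derivation:
Block summaries:
  B0: {m,w,x} / ∅
  B1: {j,q} / ∅
  B2: {n} / ∅
  B3: {x} / {m,x}
  B4: {m} / {m,x}
  B5: {q,x} / {x}
  B6: {x} / {x}
  B7: {m,x} / {m,x}
  B8: {x} / {m,x}

Live sets:
  B0 li=∅ lo={m,x}
  B1 li={m,x} lo={m,x}
  B2 li={m,x} lo={m,x}
  B3 li={m,x} lo={m,x}
  B4 li={m,x} lo={m,x}
  B5 li={m,x} lo={m,x}
  B6 li={m,x} lo={m,x}
  B7 li={m,x} lo={m,x}
  B8 li={m,x} lo=∅

live-out(B6) = ["m", "x"]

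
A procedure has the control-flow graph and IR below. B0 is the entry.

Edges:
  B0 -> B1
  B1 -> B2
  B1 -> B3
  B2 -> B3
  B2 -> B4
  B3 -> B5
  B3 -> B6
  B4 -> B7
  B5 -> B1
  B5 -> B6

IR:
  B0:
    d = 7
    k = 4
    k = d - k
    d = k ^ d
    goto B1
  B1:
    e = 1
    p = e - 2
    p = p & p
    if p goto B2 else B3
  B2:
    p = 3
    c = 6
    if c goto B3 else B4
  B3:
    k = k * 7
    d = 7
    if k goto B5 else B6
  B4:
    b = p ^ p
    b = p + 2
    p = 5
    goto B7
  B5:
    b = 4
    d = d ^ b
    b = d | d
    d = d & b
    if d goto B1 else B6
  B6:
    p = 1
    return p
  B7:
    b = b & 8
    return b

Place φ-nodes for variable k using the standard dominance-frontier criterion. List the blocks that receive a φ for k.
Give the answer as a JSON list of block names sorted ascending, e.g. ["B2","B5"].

Answer: ["B1"]

Derivation:
idom tree: B1←B0 B2←B1 B3←B1 B4←B2 B5←B3 B6←B3 B7←B4
Dom at joins:
  B1: preds {B0,B5}: {B0} ∩ {B0,B1,B3,B5} = {B0}; idom=B0
  B3: preds {B1,B2}: {B0,B1} ∩ {B0,B1,B2} = {B0,B1}; idom=B1
  B6: preds {B3,B5}: {B0,B1,B3} ∩ {B0,B1,B3,B5} = {B0,B1,B3}; idom=B3

DF derivation:
  B1←B0: walk · to B0
  B1←B5: walk B5→B3→B1 to B0
  B3←B1: walk · to B1
  B3←B2: walk B2 to B1
  B6←B3: walk · to B3
  B6←B5: walk B5 to B3
  B0 → ∅
  B1 → {B1}
  B2 → {B3}
  B3 → {B1}
  B4 → ∅
  B5 → {B1,B6}
  B6 → ∅
  B7 → ∅

φ for k: defs {B0,B3}
  DF⁺ = {B1}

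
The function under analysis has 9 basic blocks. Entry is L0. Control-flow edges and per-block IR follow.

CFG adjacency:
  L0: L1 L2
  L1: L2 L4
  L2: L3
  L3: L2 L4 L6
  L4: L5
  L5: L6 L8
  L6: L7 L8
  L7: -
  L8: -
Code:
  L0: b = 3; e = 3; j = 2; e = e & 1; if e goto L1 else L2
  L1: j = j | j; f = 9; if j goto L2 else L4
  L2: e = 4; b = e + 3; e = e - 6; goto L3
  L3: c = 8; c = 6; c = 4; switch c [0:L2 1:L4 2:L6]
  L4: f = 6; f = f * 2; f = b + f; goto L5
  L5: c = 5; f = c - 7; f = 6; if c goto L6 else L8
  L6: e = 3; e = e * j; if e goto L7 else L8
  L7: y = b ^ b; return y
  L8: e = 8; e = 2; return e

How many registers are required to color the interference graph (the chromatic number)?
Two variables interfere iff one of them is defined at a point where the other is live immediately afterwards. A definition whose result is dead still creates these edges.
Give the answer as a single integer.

Per-block:
  L0: {b,e,j} / ∅
  L1: {f,j} / {j}
  L2: {b,e} / ∅
  L3: {c} / ∅
  L4: {f} / {b}
  L5: {c,f} / ∅
  L6: {e} / {j}
  L7: {y} / {b}
  L8: {e} / ∅

Live sets:
  L0: in=∅ out={b,j}
  L1: in={b,j} out={b,j}
  L2: in={j} out={b,j}
  L3: in={b,j} out={b,j}
  L4: in={b,j} out={b,j}
  L5: in={b,j} out={b,j}
  L6: in={b,j} out={b}
  L7: in={b} out=∅
  L8: in=∅ out=∅

Interference:
  b↔{c,e,f,j}
  c↔{b,f,j}
  e↔{b,j}
  f↔{b,c,j}
  j↔{b,c,e,f}
  y↔∅

Chromatic number:
  lower bound: {b,c,f,j} mutually conflict ⇒ χ ≥ 4
  4-colouring: r0={b,y}  r1={j}  r2={c,e}  r3={f}
  χ = 4

Answer: 4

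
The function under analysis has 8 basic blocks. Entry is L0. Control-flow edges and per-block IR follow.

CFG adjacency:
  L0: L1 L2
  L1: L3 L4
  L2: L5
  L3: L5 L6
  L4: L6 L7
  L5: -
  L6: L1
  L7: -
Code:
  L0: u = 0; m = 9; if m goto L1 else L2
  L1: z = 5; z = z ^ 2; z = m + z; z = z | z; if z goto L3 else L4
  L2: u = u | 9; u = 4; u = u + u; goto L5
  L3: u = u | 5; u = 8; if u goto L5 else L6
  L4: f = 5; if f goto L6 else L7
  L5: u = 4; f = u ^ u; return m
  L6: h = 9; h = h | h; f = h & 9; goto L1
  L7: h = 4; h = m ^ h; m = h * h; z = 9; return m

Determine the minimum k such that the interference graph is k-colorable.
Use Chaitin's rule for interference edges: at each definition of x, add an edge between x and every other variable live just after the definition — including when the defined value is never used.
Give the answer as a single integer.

def/use:
  L0: def={m,u} ue=∅
  L1: def={z} ue={m}
  L2: def={u} ue={u}
  L3: def={u} ue={u}
  L4: def={f} ue=∅
  L5: def={f,u} ue={m}
  L6: def={f,h} ue=∅
  L7: def={h,m,z} ue={m}

Backward fixpoint:
  L0: in=∅ out={m,u}
  L1: in={m,u} out={m,u}
  L2: in={m,u} out={m}
  L3: in={m,u} out={m,u}
  L4: in={m,u} out={m,u}
  L5: in={m} out=∅
  L6: in={m,u} out={m,u}
  L7: in={m} out=∅

Interference:
  f — {m,u}
  h — {m,u}
  m — {f,h,u,z}
  u — {f,h,m,z}
  z — {m,u}

Chromatic number:
  lower bound: {f,m,u} mutually conflict ⇒ χ ≥ 3
  3-colouring: c0={m}  c1={u}  c2={f,h,z}
  χ = 3

Answer: 3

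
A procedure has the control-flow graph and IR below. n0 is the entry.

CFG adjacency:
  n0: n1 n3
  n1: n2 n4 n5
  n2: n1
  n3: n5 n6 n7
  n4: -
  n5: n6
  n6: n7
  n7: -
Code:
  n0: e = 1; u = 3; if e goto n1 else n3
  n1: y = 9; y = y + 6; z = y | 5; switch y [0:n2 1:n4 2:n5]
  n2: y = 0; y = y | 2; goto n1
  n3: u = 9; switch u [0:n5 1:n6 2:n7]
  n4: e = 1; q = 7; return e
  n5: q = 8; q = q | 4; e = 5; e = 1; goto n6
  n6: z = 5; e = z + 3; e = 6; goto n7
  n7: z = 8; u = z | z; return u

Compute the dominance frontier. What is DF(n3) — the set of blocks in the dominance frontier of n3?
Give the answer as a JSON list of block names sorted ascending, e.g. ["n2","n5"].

idom tree: n1←n0 n2←n1 n3←n0 n4←n1 n5←n0 n6←n0 n7←n0
Dom at joins:
  n1: preds {n0,n2}: {n0} ∩ {n0,n1,n2} = {n0}; idom=n0
  n5: preds {n1,n3}: {n0,n1} ∩ {n0,n3} = {n0}; idom=n0
  n6: preds {n3,n5}: {n0,n3} ∩ {n0,n5} = {n0}; idom=n0
  n7: preds {n3,n6}: {n0,n3} ∩ {n0,n6} = {n0}; idom=n0

DF walk-up:
  n1←n0: walk · to n0
  n1←n2: walk n2→n1 to n0
  n5←n1: walk n1 to n0
  n5←n3: walk n3 to n0
  n6←n3: walk n3 to n0
  n6←n5: walk n5 to n0
  n7←n3: walk n3 to n0
  n7←n6: walk n6 to n0
  n0: DF=∅
  n1: DF={n1,n5}
  n2: DF={n1}
  n3: DF={n5,n6,n7}
  n4: DF=∅
  n5: DF={n6}
  n6: DF={n7}
  n7: DF=∅

DF(n3) = ["n5", "n6", "n7"]

Answer: ["n5", "n6", "n7"]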